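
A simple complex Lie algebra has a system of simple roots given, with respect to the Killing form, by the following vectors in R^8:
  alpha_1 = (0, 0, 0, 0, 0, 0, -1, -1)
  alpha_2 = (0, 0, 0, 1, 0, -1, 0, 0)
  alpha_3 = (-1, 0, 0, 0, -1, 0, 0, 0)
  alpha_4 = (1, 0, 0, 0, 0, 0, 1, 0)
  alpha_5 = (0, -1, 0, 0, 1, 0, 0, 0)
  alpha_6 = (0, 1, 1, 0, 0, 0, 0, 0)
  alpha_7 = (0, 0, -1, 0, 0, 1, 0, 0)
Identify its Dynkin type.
A7

Compute the Cartan integers a_ij = 2(alpha_i, alpha_j)/(alpha_j, alpha_j); the resulting 7x7 Cartan matrix is
[[2, 0, 0, -1, 0, 0, 0], [0, 2, 0, 0, 0, 0, -1], [0, 0, 2, -1, -1, 0, 0], [-1, 0, -1, 2, 0, 0, 0], [0, 0, -1, 0, 2, -1, 0], [0, 0, 0, 0, -1, 2, -1], [0, -1, 0, 0, 0, -1, 2]].
All simple roots have the same length, so the diagram is simply laced. The associated Dynkin diagram is a chain of 7 nodes with single edges (A_7), so the type is A_7 (the algebra sl(8)).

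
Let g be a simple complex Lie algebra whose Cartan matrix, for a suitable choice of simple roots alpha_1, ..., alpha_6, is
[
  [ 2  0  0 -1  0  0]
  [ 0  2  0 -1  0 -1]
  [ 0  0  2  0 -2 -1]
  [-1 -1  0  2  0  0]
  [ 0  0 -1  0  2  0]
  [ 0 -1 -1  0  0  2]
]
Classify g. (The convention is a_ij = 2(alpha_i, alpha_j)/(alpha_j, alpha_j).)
B6

The matrix has rank 6 with 2's on the diagonal. Reading the off-diagonal entries as Dynkin edges (a single edge where a_ij = a_ji = -1; a double or triple edge where a_ij * a_ji = 2 or 3), the diagram is a chain of 6 nodes with a double edge at one end; the terminal node there is the unique short simple root (B_6). One simple-root ordering that puts it in standard form is (alpha_1, alpha_4, alpha_2, alpha_6, alpha_3, alpha_5). So the algebra is type B_6, i.e. so(13).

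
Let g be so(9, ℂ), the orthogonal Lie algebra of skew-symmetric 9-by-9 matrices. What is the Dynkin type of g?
This is so(9) with 9 odd, which has dimension 9(9-1)/2 = 36 and rank (9-1)/2 = 4. In the classification of classical Lie algebras, the orthogonal algebra so(2n+1) in an odd number of variables has type B_n; here n = 4, so the Dynkin diagram is a chain of 4 nodes with a double edge at one end; the terminal node there is the unique short simple root (B_4). Hence the type is B_4.

B_4 (so(9))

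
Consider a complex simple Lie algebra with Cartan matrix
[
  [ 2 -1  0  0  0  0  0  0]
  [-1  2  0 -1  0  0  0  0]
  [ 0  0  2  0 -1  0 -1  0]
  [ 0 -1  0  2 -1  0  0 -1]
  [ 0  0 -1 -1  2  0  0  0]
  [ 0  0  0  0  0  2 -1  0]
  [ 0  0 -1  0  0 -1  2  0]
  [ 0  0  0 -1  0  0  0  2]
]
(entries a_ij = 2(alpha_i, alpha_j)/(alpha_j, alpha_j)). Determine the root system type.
E_8

The matrix has rank 8 with 2's on the diagonal. Reading the off-diagonal entries as Dynkin edges (a single edge where a_ij = a_ji = -1; a double or triple edge where a_ij * a_ji = 2 or 3), the diagram is a chain of 7 nodes with one extra node attached to the third node from one end (E_8). One simple-root ordering that puts it in standard form is (alpha_1, alpha_8, alpha_2, alpha_4, alpha_5, alpha_3, alpha_7, alpha_6). So the algebra is type E_8.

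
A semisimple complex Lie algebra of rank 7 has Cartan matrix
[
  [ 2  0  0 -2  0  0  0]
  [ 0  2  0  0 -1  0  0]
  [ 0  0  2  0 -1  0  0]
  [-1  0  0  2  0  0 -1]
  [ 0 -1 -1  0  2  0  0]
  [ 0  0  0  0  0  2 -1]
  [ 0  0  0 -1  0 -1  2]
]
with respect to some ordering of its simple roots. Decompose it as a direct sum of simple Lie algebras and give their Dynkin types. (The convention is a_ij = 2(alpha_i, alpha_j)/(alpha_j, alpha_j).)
The diagram associated to this matrix has two connected components: the simple roots {alpha_2, alpha_3, alpha_5} form a chain of 3 nodes with single edges (A_3), and {alpha_1, alpha_4, alpha_6, alpha_7} form a chain of 4 nodes with a double edge at one end; the terminal node there is the unique long simple root (C_4). A semisimple Lie algebra decomposes uniquely as the direct sum of simple ideals, one per connected component of its Dynkin diagram, so g ≅ A_3 ⊕ C_4 (dimension 15 + 36 = 51).

A3 ⊕ C4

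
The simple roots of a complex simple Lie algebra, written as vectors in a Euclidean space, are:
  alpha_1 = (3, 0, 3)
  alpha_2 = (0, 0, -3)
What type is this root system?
Compute the Cartan integers a_ij = 2(alpha_i, alpha_j)/(alpha_j, alpha_j); the resulting 2x2 Cartan matrix is
[[2, -2], [-1, 2]].
The roots have two lengths (squared-length ratio 2:1); the short ones are alpha_{2}. The associated Dynkin diagram is a chain of 2 nodes with a double edge at one end; the terminal node there is the unique short simple root (B_2), so the type is B_2 (the algebra so(5)).

type B_2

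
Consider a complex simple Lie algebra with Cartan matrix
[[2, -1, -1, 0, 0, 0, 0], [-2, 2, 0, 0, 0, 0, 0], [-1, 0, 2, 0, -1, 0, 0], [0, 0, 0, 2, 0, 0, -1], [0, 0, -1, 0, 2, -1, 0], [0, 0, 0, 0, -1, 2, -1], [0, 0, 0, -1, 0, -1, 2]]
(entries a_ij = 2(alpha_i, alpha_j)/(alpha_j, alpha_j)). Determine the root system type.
The matrix has rank 7 with 2's on the diagonal. Reading the off-diagonal entries as Dynkin edges (a single edge where a_ij = a_ji = -1; a double or triple edge where a_ij * a_ji = 2 or 3), the diagram is a chain of 7 nodes with a double edge at one end; the terminal node there is the unique long simple root (C_7). One simple-root ordering that puts it in standard form is (alpha_4, alpha_7, alpha_6, alpha_5, alpha_3, alpha_1, alpha_2). So the algebra is type C_7, i.e. sp(14).

C_7 (sp(14))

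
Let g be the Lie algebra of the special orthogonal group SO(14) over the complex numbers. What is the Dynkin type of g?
D_7 (so(14))

This is so(14) with 14 even, which has dimension 14(14-1)/2 = 91 and rank 14/2 = 7. In the classification of classical Lie algebras, the orthogonal algebra so(2n) in an even number of variables has type D_n; here n = 7, so the Dynkin diagram is a chain of 5 nodes with a fork of two nodes at one end (D_7). Hence the type is D_7.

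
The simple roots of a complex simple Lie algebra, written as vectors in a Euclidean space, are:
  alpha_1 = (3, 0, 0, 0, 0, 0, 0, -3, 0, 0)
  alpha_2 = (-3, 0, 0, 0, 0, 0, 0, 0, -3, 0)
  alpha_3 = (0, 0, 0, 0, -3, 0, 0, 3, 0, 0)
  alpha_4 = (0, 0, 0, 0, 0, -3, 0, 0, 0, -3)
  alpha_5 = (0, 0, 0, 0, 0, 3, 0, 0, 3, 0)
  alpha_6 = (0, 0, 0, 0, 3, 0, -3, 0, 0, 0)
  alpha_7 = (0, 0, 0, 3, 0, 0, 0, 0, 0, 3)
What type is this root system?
Compute the Cartan integers a_ij = 2(alpha_i, alpha_j)/(alpha_j, alpha_j); the resulting 7x7 Cartan matrix is
[[2, -1, -1, 0, 0, 0, 0], [-1, 2, 0, 0, -1, 0, 0], [-1, 0, 2, 0, 0, -1, 0], [0, 0, 0, 2, -1, 0, -1], [0, -1, 0, -1, 2, 0, 0], [0, 0, -1, 0, 0, 2, 0], [0, 0, 0, -1, 0, 0, 2]].
All simple roots have the same length, so the diagram is simply laced. The associated Dynkin diagram is a chain of 7 nodes with single edges (A_7), so the type is A_7 (the algebra sl(8)).

A7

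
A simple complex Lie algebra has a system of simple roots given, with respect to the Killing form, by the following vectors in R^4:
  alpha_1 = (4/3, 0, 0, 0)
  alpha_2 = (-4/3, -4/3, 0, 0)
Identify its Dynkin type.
B2

Compute the Cartan integers a_ij = 2(alpha_i, alpha_j)/(alpha_j, alpha_j); the resulting 2x2 Cartan matrix is
[[2, -1], [-2, 2]].
The roots have two lengths (squared-length ratio 2:1); the short ones are alpha_{1}. The associated Dynkin diagram is a chain of 2 nodes with a double edge at one end; the terminal node there is the unique short simple root (B_2), so the type is B_2 (the algebra so(5)).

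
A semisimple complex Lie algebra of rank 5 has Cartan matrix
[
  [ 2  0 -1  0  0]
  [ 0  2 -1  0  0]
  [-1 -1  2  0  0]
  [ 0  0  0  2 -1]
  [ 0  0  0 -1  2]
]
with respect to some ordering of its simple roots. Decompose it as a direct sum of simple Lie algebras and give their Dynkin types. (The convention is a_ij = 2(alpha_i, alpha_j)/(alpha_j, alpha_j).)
A_2 ⊕ A_3

The diagram associated to this matrix has two connected components: the simple roots {alpha_4, alpha_5} form a chain of 2 nodes with single edges (A_2), and {alpha_1, alpha_2, alpha_3} form a chain of 3 nodes with single edges (A_3). A semisimple Lie algebra decomposes uniquely as the direct sum of simple ideals, one per connected component of its Dynkin diagram, so g ≅ A_2 ⊕ A_3 (dimension 8 + 15 = 23).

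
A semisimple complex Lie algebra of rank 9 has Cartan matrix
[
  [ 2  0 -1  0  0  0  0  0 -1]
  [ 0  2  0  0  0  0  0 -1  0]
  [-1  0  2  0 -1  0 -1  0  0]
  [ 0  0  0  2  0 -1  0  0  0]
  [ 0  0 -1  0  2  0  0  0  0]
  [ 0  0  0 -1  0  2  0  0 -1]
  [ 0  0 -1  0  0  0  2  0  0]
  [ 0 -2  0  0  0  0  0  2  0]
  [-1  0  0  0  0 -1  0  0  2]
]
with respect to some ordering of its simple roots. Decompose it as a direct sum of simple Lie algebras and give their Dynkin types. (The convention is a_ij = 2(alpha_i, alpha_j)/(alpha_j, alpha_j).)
B2 ⊕ D7

The diagram associated to this matrix has two connected components: the simple roots {alpha_2, alpha_8} form a chain of 2 nodes with a double edge at one end; the terminal node there is the unique short simple root (B_2), and {alpha_1, alpha_3, alpha_4, alpha_5, alpha_6, alpha_7, alpha_9} form a chain of 5 nodes with a fork of two nodes at one end (D_7). A semisimple Lie algebra decomposes uniquely as the direct sum of simple ideals, one per connected component of its Dynkin diagram, so g ≅ B_2 ⊕ D_7 (dimension 10 + 91 = 101).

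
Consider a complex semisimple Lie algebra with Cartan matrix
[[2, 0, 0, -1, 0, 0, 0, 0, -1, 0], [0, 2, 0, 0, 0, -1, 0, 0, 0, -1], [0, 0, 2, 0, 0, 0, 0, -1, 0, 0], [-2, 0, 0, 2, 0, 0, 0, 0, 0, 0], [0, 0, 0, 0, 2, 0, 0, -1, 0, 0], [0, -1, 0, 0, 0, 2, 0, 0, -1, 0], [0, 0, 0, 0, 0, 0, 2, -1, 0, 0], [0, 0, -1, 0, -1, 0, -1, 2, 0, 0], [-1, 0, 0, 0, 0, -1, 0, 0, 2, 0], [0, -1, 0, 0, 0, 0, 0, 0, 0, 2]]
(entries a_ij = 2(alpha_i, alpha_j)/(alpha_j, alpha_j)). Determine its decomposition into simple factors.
C6 ⊕ D4

The diagram associated to this matrix has two connected components: the simple roots {alpha_1, alpha_2, alpha_4, alpha_6, alpha_9, alpha_10} form a chain of 6 nodes with a double edge at one end; the terminal node there is the unique long simple root (C_6), and {alpha_3, alpha_5, alpha_7, alpha_8} form a chain of 2 nodes with a fork of two nodes at one end (D_4). A semisimple Lie algebra decomposes uniquely as the direct sum of simple ideals, one per connected component of its Dynkin diagram, so g ≅ C_6 ⊕ D_4 (dimension 78 + 28 = 106).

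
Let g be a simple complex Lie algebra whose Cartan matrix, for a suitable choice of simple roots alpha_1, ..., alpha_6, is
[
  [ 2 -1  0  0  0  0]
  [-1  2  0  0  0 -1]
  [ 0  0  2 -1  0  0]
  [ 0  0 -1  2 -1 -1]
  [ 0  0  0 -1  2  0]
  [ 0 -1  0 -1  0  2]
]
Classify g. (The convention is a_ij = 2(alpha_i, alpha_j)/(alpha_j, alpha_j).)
The matrix has rank 6 with 2's on the diagonal. Reading the off-diagonal entries as Dynkin edges (a single edge where a_ij = a_ji = -1; a double or triple edge where a_ij * a_ji = 2 or 3), the diagram is a chain of 4 nodes with a fork of two nodes at one end (D_6). One simple-root ordering that puts it in standard form is (alpha_1, alpha_2, alpha_6, alpha_4, alpha_5, alpha_3). So the algebra is type D_6, i.e. so(12).

D_6 (so(12))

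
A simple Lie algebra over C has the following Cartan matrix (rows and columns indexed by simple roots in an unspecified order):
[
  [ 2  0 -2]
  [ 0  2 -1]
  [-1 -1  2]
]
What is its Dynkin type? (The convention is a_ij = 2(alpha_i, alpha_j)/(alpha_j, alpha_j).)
C_3

The matrix has rank 3 with 2's on the diagonal. Reading the off-diagonal entries as Dynkin edges (a single edge where a_ij = a_ji = -1; a double or triple edge where a_ij * a_ji = 2 or 3), the diagram is a chain of 3 nodes with a double edge at one end; the terminal node there is the unique long simple root (C_3). One simple-root ordering that puts it in standard form is (alpha_2, alpha_3, alpha_1). So the algebra is type C_3, i.e. sp(6).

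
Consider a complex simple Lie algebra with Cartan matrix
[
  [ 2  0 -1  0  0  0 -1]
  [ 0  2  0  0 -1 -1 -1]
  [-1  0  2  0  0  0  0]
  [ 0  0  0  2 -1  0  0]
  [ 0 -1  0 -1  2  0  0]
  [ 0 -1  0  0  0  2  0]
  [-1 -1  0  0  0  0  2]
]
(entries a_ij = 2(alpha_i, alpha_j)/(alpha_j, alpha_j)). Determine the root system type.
The matrix has rank 7 with 2's on the diagonal. Reading the off-diagonal entries as Dynkin edges (a single edge where a_ij = a_ji = -1; a double or triple edge where a_ij * a_ji = 2 or 3), the diagram is a chain of 6 nodes with one extra node attached to the third node from one end (E_7). One simple-root ordering that puts it in standard form is (alpha_4, alpha_6, alpha_5, alpha_2, alpha_7, alpha_1, alpha_3). So the algebra is type E_7.

type E_7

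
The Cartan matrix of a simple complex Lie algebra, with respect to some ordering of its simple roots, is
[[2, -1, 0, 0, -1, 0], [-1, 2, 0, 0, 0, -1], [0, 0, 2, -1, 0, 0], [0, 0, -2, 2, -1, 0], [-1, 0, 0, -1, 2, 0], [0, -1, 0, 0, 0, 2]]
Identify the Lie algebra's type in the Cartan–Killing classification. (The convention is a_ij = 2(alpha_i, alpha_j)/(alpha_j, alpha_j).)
B_6

The matrix has rank 6 with 2's on the diagonal. Reading the off-diagonal entries as Dynkin edges (a single edge where a_ij = a_ji = -1; a double or triple edge where a_ij * a_ji = 2 or 3), the diagram is a chain of 6 nodes with a double edge at one end; the terminal node there is the unique short simple root (B_6). One simple-root ordering that puts it in standard form is (alpha_6, alpha_2, alpha_1, alpha_5, alpha_4, alpha_3). So the algebra is type B_6, i.e. so(13).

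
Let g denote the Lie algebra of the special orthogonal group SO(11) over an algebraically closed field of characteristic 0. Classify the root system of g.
This is so(11) with 11 odd, which has dimension 11(11-1)/2 = 55 and rank (11-1)/2 = 5. In the classification of classical Lie algebras, the orthogonal algebra so(2n+1) in an odd number of variables has type B_n; here n = 5, so the Dynkin diagram is a chain of 5 nodes with a double edge at one end; the terminal node there is the unique short simple root (B_5). Hence the type is B_5.

type B_5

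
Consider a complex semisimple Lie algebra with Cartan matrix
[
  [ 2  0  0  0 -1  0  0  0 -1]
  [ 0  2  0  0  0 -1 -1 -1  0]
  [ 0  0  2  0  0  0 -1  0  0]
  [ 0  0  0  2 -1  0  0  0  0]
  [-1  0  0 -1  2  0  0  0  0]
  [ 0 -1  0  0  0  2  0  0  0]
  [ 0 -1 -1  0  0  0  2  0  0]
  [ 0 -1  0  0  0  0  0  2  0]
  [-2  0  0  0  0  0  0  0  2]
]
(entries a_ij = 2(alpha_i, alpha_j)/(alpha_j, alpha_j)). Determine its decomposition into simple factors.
The diagram associated to this matrix has two connected components: the simple roots {alpha_1, alpha_4, alpha_5, alpha_9} form a chain of 4 nodes with a double edge at one end; the terminal node there is the unique long simple root (C_4), and {alpha_2, alpha_3, alpha_6, alpha_7, alpha_8} form a chain of 3 nodes with a fork of two nodes at one end (D_5). A semisimple Lie algebra decomposes uniquely as the direct sum of simple ideals, one per connected component of its Dynkin diagram, so g ≅ C_4 ⊕ D_5 (dimension 36 + 45 = 81).

C4 ⊕ D5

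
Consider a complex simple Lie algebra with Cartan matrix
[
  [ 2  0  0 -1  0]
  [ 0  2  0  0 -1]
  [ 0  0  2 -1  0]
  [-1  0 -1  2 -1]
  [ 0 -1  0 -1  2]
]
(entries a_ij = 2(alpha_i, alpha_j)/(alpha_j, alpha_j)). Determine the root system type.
type D_5

The matrix has rank 5 with 2's on the diagonal. Reading the off-diagonal entries as Dynkin edges (a single edge where a_ij = a_ji = -1; a double or triple edge where a_ij * a_ji = 2 or 3), the diagram is a chain of 3 nodes with a fork of two nodes at one end (D_5). One simple-root ordering that puts it in standard form is (alpha_2, alpha_5, alpha_4, alpha_1, alpha_3). So the algebra is type D_5, i.e. so(10).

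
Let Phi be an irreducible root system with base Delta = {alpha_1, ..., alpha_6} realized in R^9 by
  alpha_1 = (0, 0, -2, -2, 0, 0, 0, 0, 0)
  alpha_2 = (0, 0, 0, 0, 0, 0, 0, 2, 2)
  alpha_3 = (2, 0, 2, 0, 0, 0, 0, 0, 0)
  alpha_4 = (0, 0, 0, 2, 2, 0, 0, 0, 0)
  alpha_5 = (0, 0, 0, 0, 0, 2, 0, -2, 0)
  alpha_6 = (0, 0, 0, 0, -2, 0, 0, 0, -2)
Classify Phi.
Compute the Cartan integers a_ij = 2(alpha_i, alpha_j)/(alpha_j, alpha_j); the resulting 6x6 Cartan matrix is
[[2, 0, -1, -1, 0, 0], [0, 2, 0, 0, -1, -1], [-1, 0, 2, 0, 0, 0], [-1, 0, 0, 2, 0, -1], [0, -1, 0, 0, 2, 0], [0, -1, 0, -1, 0, 2]].
All simple roots have the same length, so the diagram is simply laced. The associated Dynkin diagram is a chain of 6 nodes with single edges (A_6), so the type is A_6 (the algebra sl(7)).

A_6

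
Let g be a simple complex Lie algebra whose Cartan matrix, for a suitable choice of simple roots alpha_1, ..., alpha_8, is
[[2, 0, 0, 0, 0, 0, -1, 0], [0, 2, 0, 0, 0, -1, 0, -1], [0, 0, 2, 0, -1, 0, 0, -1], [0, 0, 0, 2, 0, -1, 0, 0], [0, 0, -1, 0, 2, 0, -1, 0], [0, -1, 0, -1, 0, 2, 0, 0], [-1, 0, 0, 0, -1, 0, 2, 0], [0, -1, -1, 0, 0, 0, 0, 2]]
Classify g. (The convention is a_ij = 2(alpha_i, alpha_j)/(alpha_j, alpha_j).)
The matrix has rank 8 with 2's on the diagonal. Reading the off-diagonal entries as Dynkin edges (a single edge where a_ij = a_ji = -1; a double or triple edge where a_ij * a_ji = 2 or 3), the diagram is a chain of 8 nodes with single edges (A_8). One simple-root ordering that puts it in standard form is (alpha_4, alpha_6, alpha_2, alpha_8, alpha_3, alpha_5, alpha_7, alpha_1). So the algebra is type A_8, i.e. sl(9).

A_8 (sl(9))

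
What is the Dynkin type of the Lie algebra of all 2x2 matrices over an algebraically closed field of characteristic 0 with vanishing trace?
This is sl(2), which has dimension 2^2 - 1 = 3 and rank 2 - 1 = 1 (a Cartan subalgebra is the diagonal traceless matrices). In the classification of classical Lie algebras, the special linear algebra sl(n+1) has type A_n; here n = 1, so the Dynkin diagram is a chain of 1 nodes with single edges (A_1). Hence the type is A_1.

type A_1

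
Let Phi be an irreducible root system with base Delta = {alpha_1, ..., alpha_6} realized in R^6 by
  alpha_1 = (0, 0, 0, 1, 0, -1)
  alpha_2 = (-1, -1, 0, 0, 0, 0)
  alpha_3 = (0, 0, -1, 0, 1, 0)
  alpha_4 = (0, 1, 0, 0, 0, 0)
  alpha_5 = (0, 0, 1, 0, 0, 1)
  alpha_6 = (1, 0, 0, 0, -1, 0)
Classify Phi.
type B_6

Compute the Cartan integers a_ij = 2(alpha_i, alpha_j)/(alpha_j, alpha_j); the resulting 6x6 Cartan matrix is
[[2, 0, 0, 0, -1, 0], [0, 2, 0, -2, 0, -1], [0, 0, 2, 0, -1, -1], [0, -1, 0, 2, 0, 0], [-1, 0, -1, 0, 2, 0], [0, -1, -1, 0, 0, 2]].
The roots have two lengths (squared-length ratio 2:1); the short ones are alpha_{4}. The associated Dynkin diagram is a chain of 6 nodes with a double edge at one end; the terminal node there is the unique short simple root (B_6), so the type is B_6 (the algebra so(13)).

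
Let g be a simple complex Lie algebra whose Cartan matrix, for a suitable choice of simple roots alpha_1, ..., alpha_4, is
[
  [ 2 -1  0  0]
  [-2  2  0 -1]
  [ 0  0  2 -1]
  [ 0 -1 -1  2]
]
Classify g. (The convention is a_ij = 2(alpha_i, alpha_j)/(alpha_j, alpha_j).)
The matrix has rank 4 with 2's on the diagonal. Reading the off-diagonal entries as Dynkin edges (a single edge where a_ij = a_ji = -1; a double or triple edge where a_ij * a_ji = 2 or 3), the diagram is a chain of 4 nodes with a double edge at one end; the terminal node there is the unique short simple root (B_4). One simple-root ordering that puts it in standard form is (alpha_3, alpha_4, alpha_2, alpha_1). So the algebra is type B_4, i.e. so(9).

B_4 (so(9))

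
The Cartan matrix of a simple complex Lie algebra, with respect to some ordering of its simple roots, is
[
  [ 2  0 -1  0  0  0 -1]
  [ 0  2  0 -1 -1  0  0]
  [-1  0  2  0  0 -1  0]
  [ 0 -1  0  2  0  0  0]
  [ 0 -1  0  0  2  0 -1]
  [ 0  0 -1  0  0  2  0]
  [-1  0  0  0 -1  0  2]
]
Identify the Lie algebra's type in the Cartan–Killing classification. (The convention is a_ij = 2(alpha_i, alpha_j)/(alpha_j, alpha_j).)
The matrix has rank 7 with 2's on the diagonal. Reading the off-diagonal entries as Dynkin edges (a single edge where a_ij = a_ji = -1; a double or triple edge where a_ij * a_ji = 2 or 3), the diagram is a chain of 7 nodes with single edges (A_7). One simple-root ordering that puts it in standard form is (alpha_6, alpha_3, alpha_1, alpha_7, alpha_5, alpha_2, alpha_4). So the algebra is type A_7, i.e. sl(8).

A_7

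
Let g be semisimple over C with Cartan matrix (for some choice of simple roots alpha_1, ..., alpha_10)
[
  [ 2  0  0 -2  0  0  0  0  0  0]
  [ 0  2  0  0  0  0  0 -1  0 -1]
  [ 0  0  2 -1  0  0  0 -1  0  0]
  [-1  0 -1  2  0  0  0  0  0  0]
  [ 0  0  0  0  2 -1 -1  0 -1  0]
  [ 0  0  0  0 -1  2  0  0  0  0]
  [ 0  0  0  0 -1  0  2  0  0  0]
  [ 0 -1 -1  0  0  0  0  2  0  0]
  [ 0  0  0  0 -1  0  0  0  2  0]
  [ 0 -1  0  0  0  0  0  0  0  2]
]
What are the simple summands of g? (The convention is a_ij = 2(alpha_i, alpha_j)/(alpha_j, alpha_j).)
type C_6 + type D_4

The diagram associated to this matrix has two connected components: the simple roots {alpha_1, alpha_2, alpha_3, alpha_4, alpha_8, alpha_10} form a chain of 6 nodes with a double edge at one end; the terminal node there is the unique long simple root (C_6), and {alpha_5, alpha_6, alpha_7, alpha_9} form a chain of 2 nodes with a fork of two nodes at one end (D_4). A semisimple Lie algebra decomposes uniquely as the direct sum of simple ideals, one per connected component of its Dynkin diagram, so g ≅ C_6 ⊕ D_4 (dimension 78 + 28 = 106).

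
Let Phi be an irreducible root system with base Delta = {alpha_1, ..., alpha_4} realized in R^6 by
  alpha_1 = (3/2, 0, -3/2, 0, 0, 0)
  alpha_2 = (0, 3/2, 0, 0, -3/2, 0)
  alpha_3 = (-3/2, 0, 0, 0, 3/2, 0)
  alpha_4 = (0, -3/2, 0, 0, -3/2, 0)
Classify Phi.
Compute the Cartan integers a_ij = 2(alpha_i, alpha_j)/(alpha_j, alpha_j); the resulting 4x4 Cartan matrix is
[[2, 0, -1, 0], [0, 2, -1, 0], [-1, -1, 2, -1], [0, 0, -1, 2]].
All simple roots have the same length, so the diagram is simply laced. The associated Dynkin diagram is a chain of 2 nodes with a fork of two nodes at one end (D_4), so the type is D_4 (the algebra so(8)).

D_4 (so(8))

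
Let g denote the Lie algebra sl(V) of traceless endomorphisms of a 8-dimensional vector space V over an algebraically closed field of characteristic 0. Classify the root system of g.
This is sl(8), which has dimension 8^2 - 1 = 63 and rank 8 - 1 = 7 (a Cartan subalgebra is the diagonal traceless matrices). In the classification of classical Lie algebras, the special linear algebra sl(n+1) has type A_n; here n = 7, so the Dynkin diagram is a chain of 7 nodes with single edges (A_7). Hence the type is A_7.

A_7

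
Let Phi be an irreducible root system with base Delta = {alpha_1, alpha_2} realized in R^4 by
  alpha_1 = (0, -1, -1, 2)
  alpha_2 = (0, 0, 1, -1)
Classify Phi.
Compute the Cartan integers a_ij = 2(alpha_i, alpha_j)/(alpha_j, alpha_j); the resulting 2x2 Cartan matrix is
[[2, -3], [-1, 2]].
The roots have two lengths (squared-length ratio 3:1); the short ones are alpha_{2}. The associated Dynkin diagram is two nodes joined by a triple edge (G_2), so the type is G_2.

type G_2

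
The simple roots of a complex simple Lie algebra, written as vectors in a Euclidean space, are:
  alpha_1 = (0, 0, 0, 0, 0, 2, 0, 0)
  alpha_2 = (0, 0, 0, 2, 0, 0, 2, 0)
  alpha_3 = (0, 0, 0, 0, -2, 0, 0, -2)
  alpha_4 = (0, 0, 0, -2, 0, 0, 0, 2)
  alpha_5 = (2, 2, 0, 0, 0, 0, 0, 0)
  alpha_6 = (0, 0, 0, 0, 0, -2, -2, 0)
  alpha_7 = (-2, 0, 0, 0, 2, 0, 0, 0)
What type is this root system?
B_7

Compute the Cartan integers a_ij = 2(alpha_i, alpha_j)/(alpha_j, alpha_j); the resulting 7x7 Cartan matrix is
[[2, 0, 0, 0, 0, -1, 0], [0, 2, 0, -1, 0, -1, 0], [0, 0, 2, -1, 0, 0, -1], [0, -1, -1, 2, 0, 0, 0], [0, 0, 0, 0, 2, 0, -1], [-2, -1, 0, 0, 0, 2, 0], [0, 0, -1, 0, -1, 0, 2]].
The roots have two lengths (squared-length ratio 2:1); the short ones are alpha_{1}. The associated Dynkin diagram is a chain of 7 nodes with a double edge at one end; the terminal node there is the unique short simple root (B_7), so the type is B_7 (the algebra so(15)).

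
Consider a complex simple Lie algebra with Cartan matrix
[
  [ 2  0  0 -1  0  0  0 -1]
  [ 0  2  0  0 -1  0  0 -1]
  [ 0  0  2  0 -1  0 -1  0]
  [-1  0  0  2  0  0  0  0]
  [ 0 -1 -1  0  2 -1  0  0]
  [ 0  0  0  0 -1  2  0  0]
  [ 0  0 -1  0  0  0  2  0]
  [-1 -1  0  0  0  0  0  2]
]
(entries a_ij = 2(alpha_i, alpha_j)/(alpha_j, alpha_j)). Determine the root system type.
type E_8

The matrix has rank 8 with 2's on the diagonal. Reading the off-diagonal entries as Dynkin edges (a single edge where a_ij = a_ji = -1; a double or triple edge where a_ij * a_ji = 2 or 3), the diagram is a chain of 7 nodes with one extra node attached to the third node from one end (E_8). One simple-root ordering that puts it in standard form is (alpha_7, alpha_6, alpha_3, alpha_5, alpha_2, alpha_8, alpha_1, alpha_4). So the algebra is type E_8.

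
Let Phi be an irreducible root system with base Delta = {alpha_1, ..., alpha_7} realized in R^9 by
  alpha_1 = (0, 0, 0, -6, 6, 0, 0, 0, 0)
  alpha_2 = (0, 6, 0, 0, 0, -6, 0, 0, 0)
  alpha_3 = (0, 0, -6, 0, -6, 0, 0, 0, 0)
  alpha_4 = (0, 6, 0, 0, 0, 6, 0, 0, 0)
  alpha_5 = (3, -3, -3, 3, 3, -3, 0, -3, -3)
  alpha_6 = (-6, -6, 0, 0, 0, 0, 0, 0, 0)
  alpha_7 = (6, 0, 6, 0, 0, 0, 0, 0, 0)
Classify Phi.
E_7

Compute the Cartan integers a_ij = 2(alpha_i, alpha_j)/(alpha_j, alpha_j); the resulting 7x7 Cartan matrix is
[[2, 0, -1, 0, 0, 0, 0], [0, 2, 0, 0, 0, -1, 0], [-1, 0, 2, 0, 0, 0, -1], [0, 0, 0, 2, -1, -1, 0], [0, 0, 0, -1, 2, 0, 0], [0, -1, 0, -1, 0, 2, -1], [0, 0, -1, 0, 0, -1, 2]].
All simple roots have the same length, so the diagram is simply laced. The associated Dynkin diagram is a chain of 6 nodes with one extra node attached to the third node from one end (E_7), so the type is E_7.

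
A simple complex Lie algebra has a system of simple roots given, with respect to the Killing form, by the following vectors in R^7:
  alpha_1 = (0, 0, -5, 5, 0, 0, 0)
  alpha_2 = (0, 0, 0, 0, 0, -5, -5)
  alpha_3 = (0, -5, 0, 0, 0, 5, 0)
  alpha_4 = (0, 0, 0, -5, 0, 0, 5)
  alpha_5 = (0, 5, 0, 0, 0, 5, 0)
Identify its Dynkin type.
Compute the Cartan integers a_ij = 2(alpha_i, alpha_j)/(alpha_j, alpha_j); the resulting 5x5 Cartan matrix is
[[2, 0, 0, -1, 0], [0, 2, -1, -1, -1], [0, -1, 2, 0, 0], [-1, -1, 0, 2, 0], [0, -1, 0, 0, 2]].
All simple roots have the same length, so the diagram is simply laced. The associated Dynkin diagram is a chain of 3 nodes with a fork of two nodes at one end (D_5), so the type is D_5 (the algebra so(10)).

D_5 (so(10))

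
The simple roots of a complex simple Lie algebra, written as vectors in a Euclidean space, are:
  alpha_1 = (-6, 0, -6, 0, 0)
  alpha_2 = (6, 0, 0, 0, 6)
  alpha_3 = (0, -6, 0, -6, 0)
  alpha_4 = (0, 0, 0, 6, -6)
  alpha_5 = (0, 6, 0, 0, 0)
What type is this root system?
Compute the Cartan integers a_ij = 2(alpha_i, alpha_j)/(alpha_j, alpha_j); the resulting 5x5 Cartan matrix is
[[2, -1, 0, 0, 0], [-1, 2, 0, -1, 0], [0, 0, 2, -1, -2], [0, -1, -1, 2, 0], [0, 0, -1, 0, 2]].
The roots have two lengths (squared-length ratio 2:1); the short ones are alpha_{5}. The associated Dynkin diagram is a chain of 5 nodes with a double edge at one end; the terminal node there is the unique short simple root (B_5), so the type is B_5 (the algebra so(11)).

B_5 (so(11))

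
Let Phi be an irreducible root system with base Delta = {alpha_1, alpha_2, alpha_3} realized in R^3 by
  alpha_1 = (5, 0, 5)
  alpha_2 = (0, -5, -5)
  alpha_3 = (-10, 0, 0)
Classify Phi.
type C_3

Compute the Cartan integers a_ij = 2(alpha_i, alpha_j)/(alpha_j, alpha_j); the resulting 3x3 Cartan matrix is
[[2, -1, -1], [-1, 2, 0], [-2, 0, 2]].
The roots have two lengths (squared-length ratio 2:1); the short ones are alpha_{1,2}. The associated Dynkin diagram is a chain of 3 nodes with a double edge at one end; the terminal node there is the unique long simple root (C_3), so the type is C_3 (the algebra sp(6)).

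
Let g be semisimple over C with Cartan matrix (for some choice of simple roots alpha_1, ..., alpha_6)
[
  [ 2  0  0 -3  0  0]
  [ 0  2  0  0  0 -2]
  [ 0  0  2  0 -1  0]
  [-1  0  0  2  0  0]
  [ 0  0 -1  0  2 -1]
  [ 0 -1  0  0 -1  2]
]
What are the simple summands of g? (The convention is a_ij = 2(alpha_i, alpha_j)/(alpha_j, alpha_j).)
C4 + G2

The diagram associated to this matrix has two connected components: the simple roots {alpha_2, alpha_3, alpha_5, alpha_6} form a chain of 4 nodes with a double edge at one end; the terminal node there is the unique long simple root (C_4), and {alpha_1, alpha_4} form two nodes joined by a triple edge (G_2). A semisimple Lie algebra decomposes uniquely as the direct sum of simple ideals, one per connected component of its Dynkin diagram, so g ≅ C_4 ⊕ G_2 (dimension 36 + 14 = 50).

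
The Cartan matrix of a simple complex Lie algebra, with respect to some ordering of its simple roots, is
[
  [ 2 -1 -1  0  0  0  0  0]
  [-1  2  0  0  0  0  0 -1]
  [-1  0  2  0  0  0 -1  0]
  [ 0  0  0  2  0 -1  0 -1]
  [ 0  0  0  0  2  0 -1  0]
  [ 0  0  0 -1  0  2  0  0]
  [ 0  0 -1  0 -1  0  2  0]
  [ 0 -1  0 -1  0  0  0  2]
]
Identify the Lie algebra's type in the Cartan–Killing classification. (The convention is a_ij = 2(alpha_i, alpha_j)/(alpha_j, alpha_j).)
A8

The matrix has rank 8 with 2's on the diagonal. Reading the off-diagonal entries as Dynkin edges (a single edge where a_ij = a_ji = -1; a double or triple edge where a_ij * a_ji = 2 or 3), the diagram is a chain of 8 nodes with single edges (A_8). One simple-root ordering that puts it in standard form is (alpha_5, alpha_7, alpha_3, alpha_1, alpha_2, alpha_8, alpha_4, alpha_6). So the algebra is type A_8, i.e. sl(9).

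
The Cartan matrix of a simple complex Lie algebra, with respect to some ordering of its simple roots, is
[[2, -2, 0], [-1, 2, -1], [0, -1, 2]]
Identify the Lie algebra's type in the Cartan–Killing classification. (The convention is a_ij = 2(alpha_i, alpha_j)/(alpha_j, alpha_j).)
type C_3

The matrix has rank 3 with 2's on the diagonal. Reading the off-diagonal entries as Dynkin edges (a single edge where a_ij = a_ji = -1; a double or triple edge where a_ij * a_ji = 2 or 3), the diagram is a chain of 3 nodes with a double edge at one end; the terminal node there is the unique long simple root (C_3). One simple-root ordering that puts it in standard form is (alpha_3, alpha_2, alpha_1). So the algebra is type C_3, i.e. sp(6).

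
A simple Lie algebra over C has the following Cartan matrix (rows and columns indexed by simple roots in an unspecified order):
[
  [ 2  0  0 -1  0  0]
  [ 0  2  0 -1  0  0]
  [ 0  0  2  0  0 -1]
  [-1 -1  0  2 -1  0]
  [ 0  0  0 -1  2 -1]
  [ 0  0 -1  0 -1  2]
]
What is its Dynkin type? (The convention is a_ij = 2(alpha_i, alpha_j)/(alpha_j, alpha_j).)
The matrix has rank 6 with 2's on the diagonal. Reading the off-diagonal entries as Dynkin edges (a single edge where a_ij = a_ji = -1; a double or triple edge where a_ij * a_ji = 2 or 3), the diagram is a chain of 4 nodes with a fork of two nodes at one end (D_6). One simple-root ordering that puts it in standard form is (alpha_3, alpha_6, alpha_5, alpha_4, alpha_2, alpha_1). So the algebra is type D_6, i.e. so(12).

D6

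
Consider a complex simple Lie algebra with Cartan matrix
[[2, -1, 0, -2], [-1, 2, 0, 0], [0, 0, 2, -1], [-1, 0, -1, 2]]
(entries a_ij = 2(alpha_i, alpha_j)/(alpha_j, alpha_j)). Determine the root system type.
The matrix has rank 4 with 2's on the diagonal. Reading the off-diagonal entries as Dynkin edges (a single edge where a_ij = a_ji = -1; a double or triple edge where a_ij * a_ji = 2 or 3), the diagram is a chain of 4 nodes with a double edge between the middle two (F_4). One simple-root ordering that puts it in standard form is (alpha_2, alpha_1, alpha_4, alpha_3). So the algebra is type F_4.

F_4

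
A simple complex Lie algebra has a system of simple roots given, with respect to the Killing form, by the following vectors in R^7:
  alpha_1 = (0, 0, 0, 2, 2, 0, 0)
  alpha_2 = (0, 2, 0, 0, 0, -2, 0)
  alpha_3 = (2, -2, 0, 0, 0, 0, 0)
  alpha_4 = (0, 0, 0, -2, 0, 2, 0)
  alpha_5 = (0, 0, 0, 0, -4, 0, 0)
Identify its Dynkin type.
Compute the Cartan integers a_ij = 2(alpha_i, alpha_j)/(alpha_j, alpha_j); the resulting 5x5 Cartan matrix is
[[2, 0, 0, -1, -1], [0, 2, -1, -1, 0], [0, -1, 2, 0, 0], [-1, -1, 0, 2, 0], [-2, 0, 0, 0, 2]].
The roots have two lengths (squared-length ratio 2:1); the short ones are alpha_{1,2,3,4}. The associated Dynkin diagram is a chain of 5 nodes with a double edge at one end; the terminal node there is the unique long simple root (C_5), so the type is C_5 (the algebra sp(10)).

C_5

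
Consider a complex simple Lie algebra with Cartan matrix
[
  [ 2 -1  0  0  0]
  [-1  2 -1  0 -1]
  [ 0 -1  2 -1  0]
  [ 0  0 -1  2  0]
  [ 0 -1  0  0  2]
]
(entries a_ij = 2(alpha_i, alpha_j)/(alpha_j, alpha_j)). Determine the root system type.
The matrix has rank 5 with 2's on the diagonal. Reading the off-diagonal entries as Dynkin edges (a single edge where a_ij = a_ji = -1; a double or triple edge where a_ij * a_ji = 2 or 3), the diagram is a chain of 3 nodes with a fork of two nodes at one end (D_5). One simple-root ordering that puts it in standard form is (alpha_4, alpha_3, alpha_2, alpha_1, alpha_5). So the algebra is type D_5, i.e. so(10).

D_5 (so(10))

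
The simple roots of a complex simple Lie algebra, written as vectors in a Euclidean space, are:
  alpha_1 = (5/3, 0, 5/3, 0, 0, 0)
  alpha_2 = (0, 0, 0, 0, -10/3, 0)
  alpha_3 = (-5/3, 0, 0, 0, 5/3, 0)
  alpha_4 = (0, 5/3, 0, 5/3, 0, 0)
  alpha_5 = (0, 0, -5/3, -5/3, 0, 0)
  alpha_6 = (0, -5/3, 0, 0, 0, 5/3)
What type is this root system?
Compute the Cartan integers a_ij = 2(alpha_i, alpha_j)/(alpha_j, alpha_j); the resulting 6x6 Cartan matrix is
[[2, 0, -1, 0, -1, 0], [0, 2, -2, 0, 0, 0], [-1, -1, 2, 0, 0, 0], [0, 0, 0, 2, -1, -1], [-1, 0, 0, -1, 2, 0], [0, 0, 0, -1, 0, 2]].
The roots have two lengths (squared-length ratio 2:1); the short ones are alpha_{1,3,4,5,6}. The associated Dynkin diagram is a chain of 6 nodes with a double edge at one end; the terminal node there is the unique long simple root (C_6), so the type is C_6 (the algebra sp(12)).

C6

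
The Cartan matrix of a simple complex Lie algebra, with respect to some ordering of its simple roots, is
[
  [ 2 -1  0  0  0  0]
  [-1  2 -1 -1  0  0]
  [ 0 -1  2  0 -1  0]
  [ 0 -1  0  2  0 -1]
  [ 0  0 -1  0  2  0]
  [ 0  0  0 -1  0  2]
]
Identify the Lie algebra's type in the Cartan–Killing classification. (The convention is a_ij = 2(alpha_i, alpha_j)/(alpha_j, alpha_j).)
E6

The matrix has rank 6 with 2's on the diagonal. Reading the off-diagonal entries as Dynkin edges (a single edge where a_ij = a_ji = -1; a double or triple edge where a_ij * a_ji = 2 or 3), the diagram is a chain of 5 nodes with one extra node attached to the third node from one end (E_6). One simple-root ordering that puts it in standard form is (alpha_6, alpha_1, alpha_4, alpha_2, alpha_3, alpha_5). So the algebra is type E_6.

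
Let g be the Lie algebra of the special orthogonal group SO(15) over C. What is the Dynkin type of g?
type B_7

This is so(15) with 15 odd, which has dimension 15(15-1)/2 = 105 and rank (15-1)/2 = 7. In the classification of classical Lie algebras, the orthogonal algebra so(2n+1) in an odd number of variables has type B_n; here n = 7, so the Dynkin diagram is a chain of 7 nodes with a double edge at one end; the terminal node there is the unique short simple root (B_7). Hence the type is B_7.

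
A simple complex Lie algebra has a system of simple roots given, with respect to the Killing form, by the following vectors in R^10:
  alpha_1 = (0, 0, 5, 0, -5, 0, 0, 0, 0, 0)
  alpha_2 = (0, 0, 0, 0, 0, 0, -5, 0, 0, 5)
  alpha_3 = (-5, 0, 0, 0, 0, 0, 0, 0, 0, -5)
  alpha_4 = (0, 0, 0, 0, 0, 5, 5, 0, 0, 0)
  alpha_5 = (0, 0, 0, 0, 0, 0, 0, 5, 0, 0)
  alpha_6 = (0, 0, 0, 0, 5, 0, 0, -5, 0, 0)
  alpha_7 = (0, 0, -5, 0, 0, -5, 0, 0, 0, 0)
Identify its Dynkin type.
Compute the Cartan integers a_ij = 2(alpha_i, alpha_j)/(alpha_j, alpha_j); the resulting 7x7 Cartan matrix is
[[2, 0, 0, 0, 0, -1, -1], [0, 2, -1, -1, 0, 0, 0], [0, -1, 2, 0, 0, 0, 0], [0, -1, 0, 2, 0, 0, -1], [0, 0, 0, 0, 2, -1, 0], [-1, 0, 0, 0, -2, 2, 0], [-1, 0, 0, -1, 0, 0, 2]].
The roots have two lengths (squared-length ratio 2:1); the short ones are alpha_{5}. The associated Dynkin diagram is a chain of 7 nodes with a double edge at one end; the terminal node there is the unique short simple root (B_7), so the type is B_7 (the algebra so(15)).

B_7 (so(15))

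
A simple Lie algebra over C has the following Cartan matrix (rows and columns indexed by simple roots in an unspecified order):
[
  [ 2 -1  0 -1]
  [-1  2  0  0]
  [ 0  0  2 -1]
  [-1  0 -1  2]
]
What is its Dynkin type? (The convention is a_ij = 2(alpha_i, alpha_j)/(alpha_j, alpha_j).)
The matrix has rank 4 with 2's on the diagonal. Reading the off-diagonal entries as Dynkin edges (a single edge where a_ij = a_ji = -1; a double or triple edge where a_ij * a_ji = 2 or 3), the diagram is a chain of 4 nodes with single edges (A_4). One simple-root ordering that puts it in standard form is (alpha_2, alpha_1, alpha_4, alpha_3). So the algebra is type A_4, i.e. sl(5).

A4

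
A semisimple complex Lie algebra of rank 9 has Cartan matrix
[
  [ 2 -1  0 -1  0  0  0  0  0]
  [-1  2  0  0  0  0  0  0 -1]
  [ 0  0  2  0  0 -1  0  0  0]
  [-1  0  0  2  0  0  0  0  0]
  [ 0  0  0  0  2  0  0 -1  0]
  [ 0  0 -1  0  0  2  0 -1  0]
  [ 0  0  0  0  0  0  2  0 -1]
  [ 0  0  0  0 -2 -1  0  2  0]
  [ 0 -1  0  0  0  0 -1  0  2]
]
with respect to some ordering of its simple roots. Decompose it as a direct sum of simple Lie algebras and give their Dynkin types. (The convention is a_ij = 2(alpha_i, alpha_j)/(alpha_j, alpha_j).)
The diagram associated to this matrix has two connected components: the simple roots {alpha_1, alpha_2, alpha_4, alpha_7, alpha_9} form a chain of 5 nodes with single edges (A_5), and {alpha_3, alpha_5, alpha_6, alpha_8} form a chain of 4 nodes with a double edge at one end; the terminal node there is the unique short simple root (B_4). A semisimple Lie algebra decomposes uniquely as the direct sum of simple ideals, one per connected component of its Dynkin diagram, so g ≅ A_5 ⊕ B_4 (dimension 35 + 36 = 71).

A_5 ⊕ B_4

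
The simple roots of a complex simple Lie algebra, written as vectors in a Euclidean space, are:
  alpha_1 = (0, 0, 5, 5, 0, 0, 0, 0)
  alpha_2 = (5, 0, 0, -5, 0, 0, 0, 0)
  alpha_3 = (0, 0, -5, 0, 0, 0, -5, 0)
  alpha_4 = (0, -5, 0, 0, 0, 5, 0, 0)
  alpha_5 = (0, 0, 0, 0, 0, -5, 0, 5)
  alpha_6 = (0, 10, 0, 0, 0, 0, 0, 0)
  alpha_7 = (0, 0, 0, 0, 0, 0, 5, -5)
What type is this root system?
Compute the Cartan integers a_ij = 2(alpha_i, alpha_j)/(alpha_j, alpha_j); the resulting 7x7 Cartan matrix is
[[2, -1, -1, 0, 0, 0, 0], [-1, 2, 0, 0, 0, 0, 0], [-1, 0, 2, 0, 0, 0, -1], [0, 0, 0, 2, -1, -1, 0], [0, 0, 0, -1, 2, 0, -1], [0, 0, 0, -2, 0, 2, 0], [0, 0, -1, 0, -1, 0, 2]].
The roots have two lengths (squared-length ratio 2:1); the short ones are alpha_{1,2,3,4,5,7}. The associated Dynkin diagram is a chain of 7 nodes with a double edge at one end; the terminal node there is the unique long simple root (C_7), so the type is C_7 (the algebra sp(14)).

C7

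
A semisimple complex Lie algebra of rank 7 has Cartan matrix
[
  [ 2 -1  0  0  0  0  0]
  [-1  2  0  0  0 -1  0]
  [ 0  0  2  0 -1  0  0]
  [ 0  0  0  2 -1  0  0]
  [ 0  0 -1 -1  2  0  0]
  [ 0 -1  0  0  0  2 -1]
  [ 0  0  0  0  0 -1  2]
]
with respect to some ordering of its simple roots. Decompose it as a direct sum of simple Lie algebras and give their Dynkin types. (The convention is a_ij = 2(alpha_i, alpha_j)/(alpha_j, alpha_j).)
The diagram associated to this matrix has two connected components: the simple roots {alpha_3, alpha_4, alpha_5} form a chain of 3 nodes with single edges (A_3), and {alpha_1, alpha_2, alpha_6, alpha_7} form a chain of 4 nodes with single edges (A_4). A semisimple Lie algebra decomposes uniquely as the direct sum of simple ideals, one per connected component of its Dynkin diagram, so g ≅ A_3 ⊕ A_4 (dimension 15 + 24 = 39).

A_3 (sl(4)) + A_4 (sl(5))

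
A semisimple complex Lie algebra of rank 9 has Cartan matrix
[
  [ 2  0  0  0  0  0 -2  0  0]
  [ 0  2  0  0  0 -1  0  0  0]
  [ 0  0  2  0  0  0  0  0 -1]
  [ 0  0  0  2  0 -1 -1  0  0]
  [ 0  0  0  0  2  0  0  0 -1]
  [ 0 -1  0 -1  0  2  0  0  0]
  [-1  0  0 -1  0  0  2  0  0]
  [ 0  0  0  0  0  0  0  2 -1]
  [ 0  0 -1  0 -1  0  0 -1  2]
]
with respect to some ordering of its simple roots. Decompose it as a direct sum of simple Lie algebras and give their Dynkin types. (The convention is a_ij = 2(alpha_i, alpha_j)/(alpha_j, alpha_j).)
C_5 (sp(10)) ⊕ D_4 (so(8))

The diagram associated to this matrix has two connected components: the simple roots {alpha_1, alpha_2, alpha_4, alpha_6, alpha_7} form a chain of 5 nodes with a double edge at one end; the terminal node there is the unique long simple root (C_5), and {alpha_3, alpha_5, alpha_8, alpha_9} form a chain of 2 nodes with a fork of two nodes at one end (D_4). A semisimple Lie algebra decomposes uniquely as the direct sum of simple ideals, one per connected component of its Dynkin diagram, so g ≅ C_5 ⊕ D_4 (dimension 55 + 28 = 83).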